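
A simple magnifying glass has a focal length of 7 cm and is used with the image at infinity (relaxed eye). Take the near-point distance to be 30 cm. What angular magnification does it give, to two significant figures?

M = D/f = 30/7 = 4.286.

4.3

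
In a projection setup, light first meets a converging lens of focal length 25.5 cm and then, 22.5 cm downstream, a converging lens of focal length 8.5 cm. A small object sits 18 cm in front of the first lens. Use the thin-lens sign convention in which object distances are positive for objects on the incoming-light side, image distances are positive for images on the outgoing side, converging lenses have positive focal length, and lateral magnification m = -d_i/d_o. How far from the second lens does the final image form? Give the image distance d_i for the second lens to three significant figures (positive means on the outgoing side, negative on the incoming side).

Lens 1: 1/d_i1 = 1/f_1 - 1/d_o1 = 1/25.5 - 1/18 = -0.01634 cm^-1, so d_i1 = -61.200 cm.
The intermediate image is virtual, 61.200 cm to the left of lens 1, so d_o2 = L - d_i1 = 22.5 - (-61.200) = 83.700 cm.
Lens 2: 1/d_i2 = 1/f_2 - 1/d_o2 = 1/8.5 - 1/(83.700) = 0.10570 cm^-1, so d_i2 = 9.461 cm.

9.46 cm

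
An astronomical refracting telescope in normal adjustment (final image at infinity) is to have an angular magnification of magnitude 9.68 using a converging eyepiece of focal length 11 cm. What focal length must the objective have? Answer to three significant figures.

|M| = f_obj/|f_eye|, so f_obj = |M| x |f_eye| = 9.68 x 11 = 106.480 cm.

106 cm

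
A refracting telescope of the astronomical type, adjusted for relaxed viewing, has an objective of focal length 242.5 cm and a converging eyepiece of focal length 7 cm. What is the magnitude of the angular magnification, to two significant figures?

|M| = f_obj/|f_eye| = 242.5/7 = 34.643.

35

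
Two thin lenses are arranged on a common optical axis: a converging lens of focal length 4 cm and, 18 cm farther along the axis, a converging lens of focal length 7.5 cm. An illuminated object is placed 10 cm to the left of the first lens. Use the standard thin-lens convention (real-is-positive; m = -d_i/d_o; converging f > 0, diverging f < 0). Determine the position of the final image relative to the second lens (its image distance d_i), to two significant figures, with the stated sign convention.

22 cm

Lens 1: 1/d_i1 = 1/f_1 - 1/d_o1 = 1/4 - 1/10 = 0.15000 cm^-1, so d_i1 = 6.667 cm.
Object distance for lens 2: d_o2 = 18 - 6.667 = 11.333 cm.
Lens 2: 1/d_i2 = 1/f_2 - 1/d_o2 = 1/7.5 - 1/(11.333) = 0.04510 cm^-1, so d_i2 = 22.174 cm.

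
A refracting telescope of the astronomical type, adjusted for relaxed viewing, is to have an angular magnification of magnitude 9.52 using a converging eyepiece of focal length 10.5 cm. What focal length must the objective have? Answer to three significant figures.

|M| = f_obj/|f_eye|, so f_obj = |M| x |f_eye| = 9.52 x 10.5 = 99.960 cm.

100 cm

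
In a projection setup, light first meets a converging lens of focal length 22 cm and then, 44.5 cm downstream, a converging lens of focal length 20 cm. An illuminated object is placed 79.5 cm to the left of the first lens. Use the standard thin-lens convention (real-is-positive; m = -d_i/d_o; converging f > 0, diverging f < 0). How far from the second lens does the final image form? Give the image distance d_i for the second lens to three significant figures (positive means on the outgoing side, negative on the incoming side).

-47.6 cm

Applying the thin-lens equation to the first lens, 1/22 = 1/79.5 + 1/d_i1, which gives d_i1 = 30.417 cm.
The intermediate image is 30.417 cm to the right of lens 1, so d_o2 = L - d_i1 = 44.5 - 30.417 = 14.083 cm.
Applying the thin-lens equation again with f_2 = 20 cm and d_o2 = 14.083 cm gives d_i2 = -47.597 cm.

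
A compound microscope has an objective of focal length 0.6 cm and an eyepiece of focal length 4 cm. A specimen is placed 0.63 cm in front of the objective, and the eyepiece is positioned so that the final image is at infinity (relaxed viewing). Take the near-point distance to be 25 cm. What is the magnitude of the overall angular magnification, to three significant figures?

125

Objective: 1/d_i = 1/f_obj - 1/d_o = 1/0.6 - 1/0.63 = 0.07937 cm^-1, so d_i = 12.600 cm.
m_obj = -d_i/d_o = -12.600/0.63 = -20.000.
Eyepiece angular magnification (image at infinity): M_eye = D/f_e = 25/4 = 6.250.
Overall M = m_obj x M_eye = (-20.000)(6.250) = -125.00.
|M| = 125.00.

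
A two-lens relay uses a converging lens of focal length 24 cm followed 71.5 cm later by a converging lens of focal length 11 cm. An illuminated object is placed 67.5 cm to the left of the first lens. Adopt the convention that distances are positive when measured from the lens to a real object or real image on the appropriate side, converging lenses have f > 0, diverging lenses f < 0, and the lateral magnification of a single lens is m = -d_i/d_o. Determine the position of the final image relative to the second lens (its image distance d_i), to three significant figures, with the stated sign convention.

Applying the thin-lens equation to the first lens, 1/24 = 1/67.5 + 1/d_i1, which gives d_i1 = 37.241 cm.
The intermediate image is 37.241 cm to the right of lens 1, so d_o2 = L - d_i1 = 71.5 - 37.241 = 34.259 cm.
Applying the thin-lens equation again with f_2 = 11 cm and d_o2 = 34.259 cm gives d_i2 = 16.202 cm.

16.2 cm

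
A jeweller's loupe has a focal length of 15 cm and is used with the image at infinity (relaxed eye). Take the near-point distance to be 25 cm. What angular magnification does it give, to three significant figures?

M = D/f = 25/15 = 1.667.

1.67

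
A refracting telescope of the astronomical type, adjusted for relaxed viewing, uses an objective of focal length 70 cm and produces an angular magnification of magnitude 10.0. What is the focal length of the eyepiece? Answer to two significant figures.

|M| = f_obj/f_eye, so f_eye = f_obj/|M| = 70/10.0 = 7.000 cm.

7.0 cm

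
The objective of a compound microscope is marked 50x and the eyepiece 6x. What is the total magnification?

The overall magnification of a compound microscope is the product of the objective and eyepiece magnifications:
M = M_obj x M_eye = 50 x 6 = 300.

300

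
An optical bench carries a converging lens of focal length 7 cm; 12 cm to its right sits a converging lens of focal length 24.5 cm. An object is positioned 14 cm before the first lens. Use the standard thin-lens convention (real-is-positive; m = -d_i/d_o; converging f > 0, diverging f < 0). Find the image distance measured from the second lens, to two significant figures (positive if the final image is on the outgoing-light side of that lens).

First lens: d_i1 = 1/(1/7 - 1/14) = 14.000 cm.
This image would form 14.000 cm past lens 1, i.e. 2.000 cm beyond lens 2, so it is a virtual object for lens 2: d_o2 = 12 - 14.000 = -2.000 cm.
Second lens: d_i2 = 1/(1/24.5 - 1/(-2.000)) = 1.849 cm.

1.8 cm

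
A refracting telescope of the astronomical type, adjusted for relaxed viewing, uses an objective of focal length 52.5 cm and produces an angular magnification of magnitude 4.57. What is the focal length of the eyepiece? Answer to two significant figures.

|M| = f_obj/f_eye, so f_eye = f_obj/|M| = 52.5/4.57 = 11.488 cm.

11 cm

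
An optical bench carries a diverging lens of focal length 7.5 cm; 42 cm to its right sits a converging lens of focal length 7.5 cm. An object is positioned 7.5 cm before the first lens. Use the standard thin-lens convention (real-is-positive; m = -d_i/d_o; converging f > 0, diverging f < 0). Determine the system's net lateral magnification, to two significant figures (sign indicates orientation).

Applying the thin-lens equation to the first lens, 1/(-7.5) = 1/7.5 + 1/d_i1, which gives d_i1 = -3.750 cm.
Its lateral magnification is m_1 = -d_i1/d_o1 = -(-3.750)/7.5 = 0.5000.
With d_i1 < 0 the first image is virtual and lies on the object side; the object distance for lens 2 is d_o2 = 42 - (-3.750) = 45.750 cm.
Applying the thin-lens equation again with f_2 = 7.5 cm and d_o2 = 45.750 cm gives d_i2 = 8.971 cm.
m_2 = -(8.971)/(45.750) = -0.1961.
The system's lateral magnification is m_1 m_2 = (0.5000)(-0.1961) = -0.0980.

-0.098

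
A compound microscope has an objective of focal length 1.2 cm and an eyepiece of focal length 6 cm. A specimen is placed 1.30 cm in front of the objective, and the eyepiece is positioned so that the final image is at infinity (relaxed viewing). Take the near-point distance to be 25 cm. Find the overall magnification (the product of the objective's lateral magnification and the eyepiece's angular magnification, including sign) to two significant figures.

Objective: 1/d_i = 1/f_obj - 1/d_o = 1/1.2 - 1/1.30 = 0.06410 cm^-1, so d_i = 15.600 cm.
m_obj = -d_i/d_o = -15.600/1.30 = -12.000.
Eyepiece angular magnification (image at infinity): M_eye = D/f_e = 25/6 = 4.167.
Overall M = m_obj x M_eye = (-12.000)(4.167) = -50.00.

-50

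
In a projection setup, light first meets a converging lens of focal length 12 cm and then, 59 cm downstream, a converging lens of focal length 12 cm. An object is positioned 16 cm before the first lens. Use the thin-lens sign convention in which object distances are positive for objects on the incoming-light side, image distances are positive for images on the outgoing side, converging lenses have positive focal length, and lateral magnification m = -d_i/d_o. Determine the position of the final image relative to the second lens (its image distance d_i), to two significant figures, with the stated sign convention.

Lens 1: 1/d_i1 = 1/f_1 - 1/d_o1 = 1/12 - 1/16 = 0.02083 cm^-1, so d_i1 = 48.000 cm.
Object distance for lens 2: d_o2 = 59 - 48.000 = 11.000 cm.
Lens 2: 1/d_i2 = 1/f_2 - 1/d_o2 = 1/12 - 1/(11.000) = -0.00758 cm^-1, so d_i2 = -132.000 cm.

-130 cm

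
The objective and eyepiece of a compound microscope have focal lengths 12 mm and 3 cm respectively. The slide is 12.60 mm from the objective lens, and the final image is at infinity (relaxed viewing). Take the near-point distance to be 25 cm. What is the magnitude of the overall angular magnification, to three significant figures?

Convert to cm: f_obj = 12 mm = 1.2 cm; d_o = 12.60 mm = 1.26 cm.
Objective: 1/d_i = 1/f_obj - 1/d_o = 1/1.2 - 1/1.26 = 0.03968 cm^-1, so d_i = 25.200 cm.
m_obj = -d_i/d_o = -25.200/1.26 = -20.000.
Eyepiece angular magnification (image at infinity): M_eye = D/f_e = 25/3 = 8.333.
Overall M = m_obj x M_eye = (-20.000)(8.333) = -166.67.
|M| = 166.67.

167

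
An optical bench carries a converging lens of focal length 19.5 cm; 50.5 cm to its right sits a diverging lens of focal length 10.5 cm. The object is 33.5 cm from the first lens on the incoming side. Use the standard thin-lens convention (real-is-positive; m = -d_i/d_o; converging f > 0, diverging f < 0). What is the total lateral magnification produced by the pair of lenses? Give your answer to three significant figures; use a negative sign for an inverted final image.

-1.02

Lens 1: 1/d_i1 = 1/f_1 - 1/d_o1 = 1/19.5 - 1/33.5 = 0.02143 cm^-1, so d_i1 = 46.661 cm.
m_1 = -(46.661)/33.5 = -1.3929.
The intermediate image is 46.661 cm to the right of lens 1, so d_o2 = L - d_i1 = 50.5 - 46.661 = 3.839 cm.
Lens 2: 1/d_i2 = 1/f_2 - 1/d_o2 = 1/(-10.5) - 1/(3.839) = -0.35570 cm^-1, so d_i2 = -2.811 cm.
m_2 = -(-2.811)/(3.839) = 0.7323.
Overall magnification: m = m_1 m_2 = -1.0199.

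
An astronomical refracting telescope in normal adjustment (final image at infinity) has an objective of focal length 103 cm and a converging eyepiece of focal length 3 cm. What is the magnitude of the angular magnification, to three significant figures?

34.3

|M| = f_obj/|f_eye| = 103/3 = 34.333.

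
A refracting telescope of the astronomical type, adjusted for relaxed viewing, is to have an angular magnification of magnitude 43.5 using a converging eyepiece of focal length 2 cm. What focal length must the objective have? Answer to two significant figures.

87 cm

|M| = f_obj/|f_eye|, so f_obj = |M| x |f_eye| = 43.5 x 2 = 87.000 cm.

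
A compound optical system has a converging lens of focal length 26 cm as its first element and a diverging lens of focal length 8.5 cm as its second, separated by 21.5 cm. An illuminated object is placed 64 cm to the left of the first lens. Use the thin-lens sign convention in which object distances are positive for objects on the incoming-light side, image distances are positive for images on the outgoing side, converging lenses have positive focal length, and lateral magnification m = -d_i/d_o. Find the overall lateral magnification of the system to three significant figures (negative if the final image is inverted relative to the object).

Lens 1: 1/d_i1 = 1/f_1 - 1/d_o1 = 1/26 - 1/64 = 0.02284 cm^-1, so d_i1 = 43.789 cm.
m_1 = -(43.789)/64 = -0.6842.
Since 43.789 cm > 21.5 cm, the first image lies past the second lens and serves as a virtual object: d_o2 = L - d_i1 = -22.289 cm.
Lens 2: 1/d_i2 = 1/f_2 - 1/d_o2 = 1/(-8.5) - 1/(-22.289) = -0.07278 cm^-1, so d_i2 = -13.740 cm.
m_2 = -(-13.740)/(-22.289) = -0.6164.
Total m = m_1 x m_2 = (-0.6842)(-0.6164) = 0.4218.

0.422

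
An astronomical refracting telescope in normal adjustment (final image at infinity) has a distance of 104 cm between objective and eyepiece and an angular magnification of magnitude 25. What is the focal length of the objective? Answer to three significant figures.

In normal adjustment the tube length equals f_obj + f_eye and |M| = f_obj/f_eye.
So f_obj = 25 f_eye and 25 f_eye + f_eye = 104 cm, giving f_eye = 104/26 = 4.000 cm and f_obj = 100.000 cm.

100 cm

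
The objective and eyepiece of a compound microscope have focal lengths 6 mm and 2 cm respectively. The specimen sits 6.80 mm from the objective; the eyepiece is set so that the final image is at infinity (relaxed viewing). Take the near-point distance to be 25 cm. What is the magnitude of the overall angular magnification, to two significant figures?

Convert to cm: f_obj = 6 mm = 0.6 cm; d_o = 6.80 mm = 0.68 cm.
Objective: 1/d_i = 1/f_obj - 1/d_o = 1/0.6 - 1/0.68 = 0.19608 cm^-1, so d_i = 5.100 cm.
m_obj = -d_i/d_o = -5.100/0.68 = -7.500.
Eyepiece angular magnification (image at infinity): M_eye = D/f_e = 25/2 = 12.500.
Overall M = m_obj x M_eye = (-7.500)(12.500) = -93.75.
|M| = 93.75.

94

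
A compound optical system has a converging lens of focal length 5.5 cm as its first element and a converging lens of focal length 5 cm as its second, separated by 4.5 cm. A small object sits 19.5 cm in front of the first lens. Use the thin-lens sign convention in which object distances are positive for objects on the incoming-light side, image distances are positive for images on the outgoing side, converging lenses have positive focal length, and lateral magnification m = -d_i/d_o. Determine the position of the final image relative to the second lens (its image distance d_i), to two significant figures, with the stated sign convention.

Lens 1: 1/d_i1 = 1/f_1 - 1/d_o1 = 1/5.5 - 1/19.5 = 0.13054 cm^-1, so d_i1 = 7.661 cm.
Since 7.661 cm > 4.5 cm, the first image lies past the second lens and serves as a virtual object: d_o2 = L - d_i1 = -3.161 cm.
Lens 2: 1/d_i2 = 1/f_2 - 1/d_o2 = 1/5 - 1/(-3.161) = 0.51638 cm^-1, so d_i2 = 1.937 cm.

1.9 cm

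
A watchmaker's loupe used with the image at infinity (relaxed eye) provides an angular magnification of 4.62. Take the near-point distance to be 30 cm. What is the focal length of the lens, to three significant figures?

6.49 cm

For the image at infinity, M = D/f.
f = D/M = 30/4.62 = 6.494 cm.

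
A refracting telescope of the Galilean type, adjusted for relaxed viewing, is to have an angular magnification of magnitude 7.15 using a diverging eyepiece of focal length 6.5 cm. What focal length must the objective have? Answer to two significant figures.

|M| = f_obj/|f_eye|, so f_obj = |M| x |f_eye| = 7.15 x 6.5 = 46.475 cm.

46 cm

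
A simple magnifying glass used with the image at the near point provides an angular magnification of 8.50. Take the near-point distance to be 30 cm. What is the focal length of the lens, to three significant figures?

4.00 cm

For the image at the near point, M = 1 + D/f.
f = D/(M - 1) = 30/(8.5 - 1) = 4.000 cm.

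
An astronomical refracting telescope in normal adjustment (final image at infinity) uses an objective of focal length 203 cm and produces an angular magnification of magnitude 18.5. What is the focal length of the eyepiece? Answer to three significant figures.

11.0 cm

|M| = f_obj/f_eye, so f_eye = f_obj/|M| = 203/18.5 = 10.973 cm.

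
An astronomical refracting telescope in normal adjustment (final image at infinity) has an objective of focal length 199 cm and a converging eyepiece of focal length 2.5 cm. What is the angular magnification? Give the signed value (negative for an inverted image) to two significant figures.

M = -f_obj/f_eye = -199/(2.5) = -79.600.

-80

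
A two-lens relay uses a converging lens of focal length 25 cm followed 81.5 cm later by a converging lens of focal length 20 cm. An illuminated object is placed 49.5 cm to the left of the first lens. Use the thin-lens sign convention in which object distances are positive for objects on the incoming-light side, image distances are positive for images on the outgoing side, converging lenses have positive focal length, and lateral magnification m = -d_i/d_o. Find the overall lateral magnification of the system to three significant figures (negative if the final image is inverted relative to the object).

Applying the thin-lens equation to the first lens, 1/25 = 1/49.5 + 1/d_i1, which gives d_i1 = 50.510 cm.
Its lateral magnification is m_1 = -d_i1/d_o1 = -(50.510)/49.5 = -1.0204.
That image sits 30.990 cm in front of the second lens, so d_o2 = 30.990 cm.
Applying the thin-lens equation again with f_2 = 20 cm and d_o2 = 30.990 cm gives d_i2 = 56.397 cm.
m_2 = -(56.397)/(30.990) = -1.8199.
The system's lateral magnification is m_1 m_2 = (-1.0204)(-1.8199) = 1.8570.

1.86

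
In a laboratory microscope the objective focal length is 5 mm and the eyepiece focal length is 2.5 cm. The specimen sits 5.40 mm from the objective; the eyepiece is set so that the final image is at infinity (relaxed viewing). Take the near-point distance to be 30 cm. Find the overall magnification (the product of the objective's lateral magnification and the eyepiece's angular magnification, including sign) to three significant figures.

-150

Convert to cm: f_obj = 5 mm = 0.5 cm; d_o = 5.40 mm = 0.54 cm.
Objective: 1/d_i = 1/f_obj - 1/d_o = 1/0.5 - 1/0.54 = 0.14815 cm^-1, so d_i = 6.750 cm.
m_obj = -d_i/d_o = -6.750/0.54 = -12.500.
Eyepiece angular magnification (image at infinity): M_eye = D/f_e = 30/2.5 = 12.000.
Overall M = m_obj x M_eye = (-12.500)(12.000) = -150.00.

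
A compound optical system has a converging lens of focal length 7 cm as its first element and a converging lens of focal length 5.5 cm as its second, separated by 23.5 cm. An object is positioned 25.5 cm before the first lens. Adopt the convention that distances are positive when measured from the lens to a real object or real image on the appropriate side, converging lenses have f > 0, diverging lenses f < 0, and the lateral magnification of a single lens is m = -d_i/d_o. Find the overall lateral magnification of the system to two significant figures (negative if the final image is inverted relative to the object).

0.25

First lens: d_i1 = 1/(1/7 - 1/25.5) = 9.649 cm.
m_1 = -(9.649)/25.5 = -0.3784.
The intermediate image is 9.649 cm to the right of lens 1, so d_o2 = L - d_i1 = 23.5 - 9.649 = 13.851 cm.
Second lens: d_i2 = 1/(1/5.5 - 1/(13.851)) = 9.122 cm.
m_2 = -(9.122)/(13.851) = -0.6586.
The system's lateral magnification is m_1 m_2 = (-0.3784)(-0.6586) = 0.2492.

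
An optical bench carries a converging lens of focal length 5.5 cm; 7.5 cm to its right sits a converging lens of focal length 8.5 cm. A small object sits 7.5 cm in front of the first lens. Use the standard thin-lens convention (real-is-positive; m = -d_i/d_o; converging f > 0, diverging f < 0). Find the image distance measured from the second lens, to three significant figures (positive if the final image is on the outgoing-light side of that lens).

5.16 cm

Lens 1: 1/d_i1 = 1/f_1 - 1/d_o1 = 1/5.5 - 1/7.5 = 0.04848 cm^-1, so d_i1 = 20.625 cm.
This image would form 20.625 cm past lens 1, i.e. 13.125 cm beyond lens 2, so it is a virtual object for lens 2: d_o2 = 7.5 - 20.625 = -13.125 cm.
Lens 2: 1/d_i2 = 1/f_2 - 1/d_o2 = 1/8.5 - 1/(-13.125) = 0.19384 cm^-1, so d_i2 = 5.159 cm.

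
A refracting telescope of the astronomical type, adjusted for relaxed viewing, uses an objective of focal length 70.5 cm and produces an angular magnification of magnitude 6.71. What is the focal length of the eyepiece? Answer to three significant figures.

10.5 cm

|M| = f_obj/f_eye, so f_eye = f_obj/|M| = 70.5/6.71 = 10.507 cm.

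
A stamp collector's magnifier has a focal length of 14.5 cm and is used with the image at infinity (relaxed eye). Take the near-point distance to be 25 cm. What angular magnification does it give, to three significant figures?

1.72

M = D/f = 25/14.5 = 1.724.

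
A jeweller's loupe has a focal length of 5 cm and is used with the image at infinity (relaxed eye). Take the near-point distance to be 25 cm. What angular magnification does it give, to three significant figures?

5.00

M = D/f = 25/5 = 5.000.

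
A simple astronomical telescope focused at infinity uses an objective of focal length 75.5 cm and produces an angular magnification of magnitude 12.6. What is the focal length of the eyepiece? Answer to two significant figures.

|M| = f_obj/f_eye, so f_eye = f_obj/|M| = 75.5/12.6 = 5.992 cm.

6.0 cm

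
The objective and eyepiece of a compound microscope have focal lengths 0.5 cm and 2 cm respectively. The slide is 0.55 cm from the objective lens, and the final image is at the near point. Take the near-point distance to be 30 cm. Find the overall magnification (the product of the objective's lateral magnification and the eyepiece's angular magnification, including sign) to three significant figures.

-160

Objective: 1/d_i = 1/f_obj - 1/d_o = 1/0.5 - 1/0.55 = 0.18182 cm^-1, so d_i = 5.500 cm.
m_obj = -d_i/d_o = -5.500/0.55 = -10.000.
Eyepiece angular magnification (image at near point): M_eye = 1 + D/f_e = 1 + 30/2 = 16.000.
Overall M = m_obj x M_eye = (-10.000)(16.000) = -160.00.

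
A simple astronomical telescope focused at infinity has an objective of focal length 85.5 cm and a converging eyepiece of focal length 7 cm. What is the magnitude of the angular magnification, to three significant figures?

|M| = f_obj/|f_eye| = 85.5/7 = 12.214.

12.2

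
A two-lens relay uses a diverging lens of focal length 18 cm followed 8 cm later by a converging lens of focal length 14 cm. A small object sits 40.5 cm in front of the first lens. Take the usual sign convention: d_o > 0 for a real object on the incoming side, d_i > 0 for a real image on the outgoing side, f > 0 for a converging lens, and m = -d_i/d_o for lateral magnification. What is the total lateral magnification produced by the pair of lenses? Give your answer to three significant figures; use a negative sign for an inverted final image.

-0.667

Lens 1: 1/d_i1 = 1/f_1 - 1/d_o1 = 1/(-18) - 1/40.5 = -0.08025 cm^-1, so d_i1 = -12.462 cm.
m_1 = -(-12.462)/40.5 = 0.3077.
With d_i1 < 0 the first image is virtual and lies on the object side; the object distance for lens 2 is d_o2 = 8 - (-12.462) = 20.462 cm.
Lens 2: 1/d_i2 = 1/f_2 - 1/d_o2 = 1/14 - 1/(20.462) = 0.02256 cm^-1, so d_i2 = 44.333 cm.
m_2 = -(44.333)/(20.462) = -2.1667.
The system's lateral magnification is m_1 m_2 = (0.3077)(-2.1667) = -0.6667.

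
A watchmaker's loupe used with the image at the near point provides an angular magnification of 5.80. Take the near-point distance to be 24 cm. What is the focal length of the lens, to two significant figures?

5.0 cm

For the image at the near point, M = 1 + D/f.
f = D/(M - 1) = 24/(5.8 - 1) = 5.000 cm.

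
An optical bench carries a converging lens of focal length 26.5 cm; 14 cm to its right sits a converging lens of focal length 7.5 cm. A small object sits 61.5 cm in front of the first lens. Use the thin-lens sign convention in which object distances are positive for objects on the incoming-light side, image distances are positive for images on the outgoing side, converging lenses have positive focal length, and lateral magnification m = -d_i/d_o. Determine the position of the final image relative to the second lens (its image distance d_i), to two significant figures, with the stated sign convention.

6.1 cm

Applying the thin-lens equation to the first lens, 1/26.5 = 1/61.5 + 1/d_i1, which gives d_i1 = 46.564 cm.
This image would form 46.564 cm past lens 1, i.e. 32.564 cm beyond lens 2, so it is a virtual object for lens 2: d_o2 = 14 - 46.564 = -32.564 cm.
Applying the thin-lens equation again with f_2 = 7.5 cm and d_o2 = -32.564 cm gives d_i2 = 6.096 cm.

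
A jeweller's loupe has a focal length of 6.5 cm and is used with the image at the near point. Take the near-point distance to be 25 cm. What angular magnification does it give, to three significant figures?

M = 1 + D/f = 1 + 25/6.5 = 4.846.

4.85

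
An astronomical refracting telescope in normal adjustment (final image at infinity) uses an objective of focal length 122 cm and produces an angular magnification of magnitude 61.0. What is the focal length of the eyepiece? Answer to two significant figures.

2.0 cm

|M| = f_obj/f_eye, so f_eye = f_obj/|M| = 122/61.0 = 2.000 cm.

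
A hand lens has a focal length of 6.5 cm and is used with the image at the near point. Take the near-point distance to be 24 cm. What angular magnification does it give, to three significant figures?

M = 1 + D/f = 1 + 24/6.5 = 4.692.

4.69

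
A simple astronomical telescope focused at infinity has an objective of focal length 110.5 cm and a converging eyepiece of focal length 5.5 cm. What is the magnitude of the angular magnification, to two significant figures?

|M| = f_obj/|f_eye| = 110.5/5.5 = 20.091.

20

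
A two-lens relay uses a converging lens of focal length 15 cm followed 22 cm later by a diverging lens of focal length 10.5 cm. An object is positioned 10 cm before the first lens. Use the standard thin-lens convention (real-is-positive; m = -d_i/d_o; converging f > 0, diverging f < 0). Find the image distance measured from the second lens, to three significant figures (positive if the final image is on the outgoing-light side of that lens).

-8.74 cm

Applying the thin-lens equation to the first lens, 1/15 = 1/10 + 1/d_i1, which gives d_i1 = -30.000 cm.
The intermediate image is virtual, 30.000 cm to the left of lens 1, so d_o2 = L - d_i1 = 22 - (-30.000) = 52.000 cm.
Applying the thin-lens equation again with f_2 = -10.5 cm and d_o2 = 52.000 cm gives d_i2 = -8.736 cm.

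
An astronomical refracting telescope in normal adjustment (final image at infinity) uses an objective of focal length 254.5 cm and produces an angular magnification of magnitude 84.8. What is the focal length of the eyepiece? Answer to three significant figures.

3.00 cm

|M| = f_obj/f_eye, so f_eye = f_obj/|M| = 254.5/84.8 = 3.001 cm.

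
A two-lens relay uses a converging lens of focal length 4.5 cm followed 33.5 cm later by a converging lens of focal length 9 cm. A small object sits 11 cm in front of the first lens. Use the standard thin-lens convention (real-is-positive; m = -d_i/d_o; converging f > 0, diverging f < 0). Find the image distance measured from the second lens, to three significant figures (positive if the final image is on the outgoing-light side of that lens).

13.8 cm

Applying the thin-lens equation to the first lens, 1/4.5 = 1/11 + 1/d_i1, which gives d_i1 = 7.615 cm.
Object distance for lens 2: d_o2 = 33.5 - 7.615 = 25.885 cm.
Applying the thin-lens equation again with f_2 = 9 cm and d_o2 = 25.885 cm gives d_i2 = 13.797 cm.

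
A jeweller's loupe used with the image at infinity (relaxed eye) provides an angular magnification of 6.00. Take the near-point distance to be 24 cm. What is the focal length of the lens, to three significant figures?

4.00 cm

For the image at infinity, M = D/f.
f = D/M = 24/6.0 = 4.000 cm.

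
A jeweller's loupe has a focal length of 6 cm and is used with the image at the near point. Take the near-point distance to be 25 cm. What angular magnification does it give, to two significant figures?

M = 1 + D/f = 1 + 25/6 = 5.167.

5.2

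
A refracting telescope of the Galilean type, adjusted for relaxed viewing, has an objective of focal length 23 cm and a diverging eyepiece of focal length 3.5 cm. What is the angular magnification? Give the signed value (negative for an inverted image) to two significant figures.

M = -f_obj/f_eye = -23/(-3.5) = 6.571.

6.6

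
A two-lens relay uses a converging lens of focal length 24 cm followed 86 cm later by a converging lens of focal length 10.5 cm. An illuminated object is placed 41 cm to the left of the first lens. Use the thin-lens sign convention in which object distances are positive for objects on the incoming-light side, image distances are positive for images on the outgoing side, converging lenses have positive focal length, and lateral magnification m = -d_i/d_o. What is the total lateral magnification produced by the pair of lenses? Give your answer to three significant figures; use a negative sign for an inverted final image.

Applying the thin-lens equation to the first lens, 1/24 = 1/41 + 1/d_i1, which gives d_i1 = 57.882 cm.
Its lateral magnification is m_1 = -d_i1/d_o1 = -(57.882)/41 = -1.4118.
The intermediate image is 57.882 cm to the right of lens 1, so d_o2 = L - d_i1 = 86 - 57.882 = 28.118 cm.
Applying the thin-lens equation again with f_2 = 10.5 cm and d_o2 = 28.118 cm gives d_i2 = 16.758 cm.
m_2 = -(16.758)/(28.118) = -0.5960.
The system's lateral magnification is m_1 m_2 = (-1.4118)(-0.5960) = 0.8414.

0.841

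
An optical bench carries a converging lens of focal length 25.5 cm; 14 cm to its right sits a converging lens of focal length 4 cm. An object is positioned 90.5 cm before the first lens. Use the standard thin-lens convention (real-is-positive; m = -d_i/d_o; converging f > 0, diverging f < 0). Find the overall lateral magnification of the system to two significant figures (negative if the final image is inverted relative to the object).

Applying the thin-lens equation to the first lens, 1/25.5 = 1/90.5 + 1/d_i1, which gives d_i1 = 35.504 cm.
Its lateral magnification is m_1 = -d_i1/d_o1 = -(35.504)/90.5 = -0.3923.
Since 35.504 cm > 14 cm, the first image lies past the second lens and serves as a virtual object: d_o2 = L - d_i1 = -21.504 cm.
Applying the thin-lens equation again with f_2 = 4 cm and d_o2 = -21.504 cm gives d_i2 = 3.373 cm.
m_2 = -(3.373)/(-21.504) = 0.1568.
The system's lateral magnification is m_1 m_2 = (-0.3923)(0.1568) = -0.0615.

-0.062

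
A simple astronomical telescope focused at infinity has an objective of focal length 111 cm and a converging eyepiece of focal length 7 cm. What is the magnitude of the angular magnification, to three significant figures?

|M| = f_obj/|f_eye| = 111/7 = 15.857.

15.9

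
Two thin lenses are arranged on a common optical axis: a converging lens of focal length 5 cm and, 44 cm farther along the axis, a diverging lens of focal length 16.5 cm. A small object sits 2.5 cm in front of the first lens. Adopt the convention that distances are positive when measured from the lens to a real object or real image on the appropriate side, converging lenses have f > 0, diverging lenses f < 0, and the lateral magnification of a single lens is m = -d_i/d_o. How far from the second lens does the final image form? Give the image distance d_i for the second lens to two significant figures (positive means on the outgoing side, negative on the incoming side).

Applying the thin-lens equation to the first lens, 1/5 = 1/2.5 + 1/d_i1, which gives d_i1 = -5.000 cm.
The intermediate image is virtual, 5.000 cm to the left of lens 1, so d_o2 = L - d_i1 = 44 - (-5.000) = 49.000 cm.
Applying the thin-lens equation again with f_2 = -16.5 cm and d_o2 = 49.000 cm gives d_i2 = -12.344 cm.

-12 cm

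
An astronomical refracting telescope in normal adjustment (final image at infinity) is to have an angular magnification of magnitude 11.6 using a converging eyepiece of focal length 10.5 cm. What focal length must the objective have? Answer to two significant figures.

120 cm

|M| = f_obj/|f_eye|, so f_obj = |M| x |f_eye| = 11.6 x 10.5 = 121.800 cm.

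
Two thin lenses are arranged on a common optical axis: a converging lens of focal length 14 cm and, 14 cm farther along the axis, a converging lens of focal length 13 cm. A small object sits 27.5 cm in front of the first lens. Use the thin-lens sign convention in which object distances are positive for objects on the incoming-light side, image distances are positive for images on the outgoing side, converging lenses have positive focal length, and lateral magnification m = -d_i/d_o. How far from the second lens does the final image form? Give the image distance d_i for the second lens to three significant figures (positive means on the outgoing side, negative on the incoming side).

Applying the thin-lens equation to the first lens, 1/14 = 1/27.5 + 1/d_i1, which gives d_i1 = 28.519 cm.
Since 28.519 cm > 14 cm, the first image lies past the second lens and serves as a virtual object: d_o2 = L - d_i1 = -14.519 cm.
Applying the thin-lens equation again with f_2 = 13 cm and d_o2 = -14.519 cm gives d_i2 = 6.859 cm.

6.86 cm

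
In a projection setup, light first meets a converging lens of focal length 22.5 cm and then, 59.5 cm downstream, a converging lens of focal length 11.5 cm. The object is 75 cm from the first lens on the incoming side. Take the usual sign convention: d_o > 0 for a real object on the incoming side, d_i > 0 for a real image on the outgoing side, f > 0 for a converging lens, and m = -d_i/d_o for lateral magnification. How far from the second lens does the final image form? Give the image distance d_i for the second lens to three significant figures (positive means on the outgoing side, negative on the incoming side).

19.8 cm

Lens 1: 1/d_i1 = 1/f_1 - 1/d_o1 = 1/22.5 - 1/75 = 0.03111 cm^-1, so d_i1 = 32.143 cm.
Object distance for lens 2: d_o2 = 59.5 - 32.143 = 27.357 cm.
Lens 2: 1/d_i2 = 1/f_2 - 1/d_o2 = 1/11.5 - 1/(27.357) = 0.05040 cm^-1, so d_i2 = 19.840 cm.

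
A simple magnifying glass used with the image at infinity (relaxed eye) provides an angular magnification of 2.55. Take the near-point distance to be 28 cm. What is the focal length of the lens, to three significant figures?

For the image at infinity, M = D/f.
f = D/M = 28/2.55 = 10.980 cm.

11.0 cm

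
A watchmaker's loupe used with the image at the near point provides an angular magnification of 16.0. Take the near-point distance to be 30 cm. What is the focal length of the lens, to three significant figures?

For the image at the near point, M = 1 + D/f.
f = D/(M - 1) = 30/(16.0 - 1) = 2.000 cm.

2.00 cm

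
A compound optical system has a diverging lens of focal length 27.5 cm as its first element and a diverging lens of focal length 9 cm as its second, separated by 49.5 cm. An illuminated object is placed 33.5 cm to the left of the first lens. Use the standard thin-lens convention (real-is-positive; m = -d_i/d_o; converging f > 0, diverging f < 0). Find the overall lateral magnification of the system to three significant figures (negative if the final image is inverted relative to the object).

Lens 1: 1/d_i1 = 1/f_1 - 1/d_o1 = 1/(-27.5) - 1/33.5 = -0.06621 cm^-1, so d_i1 = -15.102 cm.
m_1 = -(-15.102)/33.5 = 0.4508.
The intermediate image is virtual, 15.102 cm to the left of lens 1, so d_o2 = L - d_i1 = 49.5 - (-15.102) = 64.602 cm.
Lens 2: 1/d_i2 = 1/f_2 - 1/d_o2 = 1/(-9) - 1/(64.602) = -0.12659 cm^-1, so d_i2 = -7.899 cm.
m_2 = -(-7.899)/(64.602) = 0.1223.
The system's lateral magnification is m_1 m_2 = (0.4508)(0.1223) = 0.0551.

0.0551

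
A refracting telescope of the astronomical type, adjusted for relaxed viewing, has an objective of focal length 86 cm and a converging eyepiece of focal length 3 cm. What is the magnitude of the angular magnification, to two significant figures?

29

|M| = f_obj/|f_eye| = 86/3 = 28.667.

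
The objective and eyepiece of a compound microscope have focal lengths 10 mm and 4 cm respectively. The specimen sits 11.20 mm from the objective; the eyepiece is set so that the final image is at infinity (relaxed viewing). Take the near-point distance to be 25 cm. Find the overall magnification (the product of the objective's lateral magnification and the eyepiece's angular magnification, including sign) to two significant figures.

Convert to cm: f_obj = 10 mm = 1 cm; d_o = 11.20 mm = 1.12 cm.
Objective: 1/d_i = 1/f_obj - 1/d_o = 1/1 - 1/1.12 = 0.10714 cm^-1, so d_i = 9.333 cm.
m_obj = -d_i/d_o = -9.333/1.12 = -8.333.
Eyepiece angular magnification (image at infinity): M_eye = D/f_e = 25/4 = 6.250.
Overall M = m_obj x M_eye = (-8.333)(6.250) = -52.08.

-52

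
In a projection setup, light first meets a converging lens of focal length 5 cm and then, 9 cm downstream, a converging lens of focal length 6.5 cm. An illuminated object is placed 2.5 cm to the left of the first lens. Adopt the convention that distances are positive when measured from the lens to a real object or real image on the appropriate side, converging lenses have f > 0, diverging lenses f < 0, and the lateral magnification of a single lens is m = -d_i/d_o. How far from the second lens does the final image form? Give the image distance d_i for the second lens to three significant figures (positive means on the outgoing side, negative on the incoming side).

Lens 1: 1/d_i1 = 1/f_1 - 1/d_o1 = 1/5 - 1/2.5 = -0.20000 cm^-1, so d_i1 = -5.000 cm.
With d_i1 < 0 the first image is virtual and lies on the object side; the object distance for lens 2 is d_o2 = 9 - (-5.000) = 14.000 cm.
Lens 2: 1/d_i2 = 1/f_2 - 1/d_o2 = 1/6.5 - 1/(14.000) = 0.08242 cm^-1, so d_i2 = 12.133 cm.

12.1 cm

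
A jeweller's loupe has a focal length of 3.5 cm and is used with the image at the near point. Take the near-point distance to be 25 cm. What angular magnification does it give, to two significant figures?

M = 1 + D/f = 1 + 25/3.5 = 8.143.

8.1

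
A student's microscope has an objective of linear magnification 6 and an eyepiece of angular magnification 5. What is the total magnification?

The overall magnification of a compound microscope is the product of the objective and eyepiece magnifications:
M = M_obj x M_eye = 6 x 5 = 30.

30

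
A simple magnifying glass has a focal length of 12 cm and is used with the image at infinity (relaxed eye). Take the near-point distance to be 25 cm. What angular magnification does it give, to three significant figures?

M = D/f = 25/12 = 2.083.

2.08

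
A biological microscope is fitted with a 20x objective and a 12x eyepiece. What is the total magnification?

240

The overall magnification of a compound microscope is the product of the objective and eyepiece magnifications:
M = M_obj x M_eye = 20 x 12 = 240.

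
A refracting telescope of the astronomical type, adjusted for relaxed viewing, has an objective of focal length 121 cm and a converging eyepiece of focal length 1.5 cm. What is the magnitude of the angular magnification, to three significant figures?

|M| = f_obj/|f_eye| = 121/1.5 = 80.667.

80.7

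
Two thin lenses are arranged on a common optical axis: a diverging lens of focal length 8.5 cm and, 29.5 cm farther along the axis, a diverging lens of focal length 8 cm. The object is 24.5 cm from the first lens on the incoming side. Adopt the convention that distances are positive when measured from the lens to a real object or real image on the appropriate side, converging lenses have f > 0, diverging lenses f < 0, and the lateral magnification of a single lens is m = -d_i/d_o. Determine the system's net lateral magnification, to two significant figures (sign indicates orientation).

0.047

Lens 1: 1/d_i1 = 1/f_1 - 1/d_o1 = 1/(-8.5) - 1/24.5 = -0.15846 cm^-1, so d_i1 = -6.311 cm.
m_1 = -(-6.311)/24.5 = 0.2576.
With d_i1 < 0 the first image is virtual and lies on the object side; the object distance for lens 2 is d_o2 = 29.5 - (-6.311) = 35.811 cm.
Lens 2: 1/d_i2 = 1/f_2 - 1/d_o2 = 1/(-8) - 1/(35.811) = -0.15292 cm^-1, so d_i2 = -6.539 cm.
m_2 = -(-6.539)/(35.811) = 0.1826.
The system's lateral magnification is m_1 m_2 = (0.2576)(0.1826) = 0.0470.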